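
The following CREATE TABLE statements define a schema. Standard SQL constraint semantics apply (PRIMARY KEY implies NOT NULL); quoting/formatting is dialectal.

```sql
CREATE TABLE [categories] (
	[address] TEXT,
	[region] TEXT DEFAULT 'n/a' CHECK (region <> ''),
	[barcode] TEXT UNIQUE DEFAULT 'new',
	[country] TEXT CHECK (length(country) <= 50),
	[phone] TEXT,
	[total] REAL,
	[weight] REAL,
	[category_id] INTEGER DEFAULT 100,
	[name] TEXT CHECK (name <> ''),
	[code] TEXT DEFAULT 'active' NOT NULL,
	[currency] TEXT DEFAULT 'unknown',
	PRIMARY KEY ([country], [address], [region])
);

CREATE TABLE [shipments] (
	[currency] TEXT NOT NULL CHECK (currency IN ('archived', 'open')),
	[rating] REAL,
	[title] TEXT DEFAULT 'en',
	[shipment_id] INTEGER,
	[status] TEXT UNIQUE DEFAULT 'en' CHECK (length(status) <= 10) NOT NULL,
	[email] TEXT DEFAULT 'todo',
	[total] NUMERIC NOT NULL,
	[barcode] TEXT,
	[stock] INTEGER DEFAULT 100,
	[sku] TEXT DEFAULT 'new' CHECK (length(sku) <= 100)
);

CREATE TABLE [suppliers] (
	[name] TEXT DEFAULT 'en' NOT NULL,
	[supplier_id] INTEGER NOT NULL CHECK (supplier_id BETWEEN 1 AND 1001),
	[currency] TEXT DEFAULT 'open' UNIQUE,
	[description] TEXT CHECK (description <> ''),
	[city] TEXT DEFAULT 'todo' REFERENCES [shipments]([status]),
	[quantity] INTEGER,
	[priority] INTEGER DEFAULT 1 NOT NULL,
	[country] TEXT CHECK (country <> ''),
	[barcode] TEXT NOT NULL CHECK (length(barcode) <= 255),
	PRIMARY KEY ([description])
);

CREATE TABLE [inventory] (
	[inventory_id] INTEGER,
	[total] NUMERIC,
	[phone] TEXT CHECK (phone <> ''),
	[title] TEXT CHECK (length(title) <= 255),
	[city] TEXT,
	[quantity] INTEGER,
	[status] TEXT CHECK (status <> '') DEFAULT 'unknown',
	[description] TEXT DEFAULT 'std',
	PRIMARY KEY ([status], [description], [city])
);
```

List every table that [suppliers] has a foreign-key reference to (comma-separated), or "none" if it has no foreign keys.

- city REFERENCES shipments(status).

shipments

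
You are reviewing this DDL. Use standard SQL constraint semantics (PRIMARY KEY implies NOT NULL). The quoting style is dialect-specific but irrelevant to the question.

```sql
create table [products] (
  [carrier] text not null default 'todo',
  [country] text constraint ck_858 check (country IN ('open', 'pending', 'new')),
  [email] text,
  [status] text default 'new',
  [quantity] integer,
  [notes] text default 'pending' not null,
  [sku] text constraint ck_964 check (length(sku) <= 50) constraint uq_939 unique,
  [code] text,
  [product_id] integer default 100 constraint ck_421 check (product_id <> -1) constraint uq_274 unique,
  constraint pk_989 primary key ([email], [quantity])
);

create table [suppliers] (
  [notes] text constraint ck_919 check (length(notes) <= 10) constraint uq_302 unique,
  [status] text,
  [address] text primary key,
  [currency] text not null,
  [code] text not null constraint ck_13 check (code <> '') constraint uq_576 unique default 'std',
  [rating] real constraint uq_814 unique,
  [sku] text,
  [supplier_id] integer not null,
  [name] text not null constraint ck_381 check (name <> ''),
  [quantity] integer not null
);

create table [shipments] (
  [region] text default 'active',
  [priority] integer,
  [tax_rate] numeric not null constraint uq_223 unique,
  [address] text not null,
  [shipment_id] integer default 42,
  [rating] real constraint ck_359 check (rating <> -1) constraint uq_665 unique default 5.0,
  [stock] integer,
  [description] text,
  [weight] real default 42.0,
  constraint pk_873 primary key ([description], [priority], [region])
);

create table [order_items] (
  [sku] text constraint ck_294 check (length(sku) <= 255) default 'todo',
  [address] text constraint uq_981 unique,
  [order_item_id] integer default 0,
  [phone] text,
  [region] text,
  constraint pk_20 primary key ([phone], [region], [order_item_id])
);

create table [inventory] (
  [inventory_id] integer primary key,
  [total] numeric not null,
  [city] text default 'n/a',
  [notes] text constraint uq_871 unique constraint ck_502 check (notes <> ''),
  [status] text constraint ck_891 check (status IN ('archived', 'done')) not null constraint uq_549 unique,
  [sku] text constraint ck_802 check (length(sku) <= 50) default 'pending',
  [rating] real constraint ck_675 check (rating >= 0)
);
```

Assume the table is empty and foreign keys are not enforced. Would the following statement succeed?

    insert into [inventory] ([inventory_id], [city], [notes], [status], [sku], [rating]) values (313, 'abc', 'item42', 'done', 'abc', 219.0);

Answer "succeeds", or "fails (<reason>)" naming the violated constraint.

fails (NOT NULL on total)

total is omitted from the column list and has no DEFAULT, so it would receive NULL.
But total is declared NOT NULL.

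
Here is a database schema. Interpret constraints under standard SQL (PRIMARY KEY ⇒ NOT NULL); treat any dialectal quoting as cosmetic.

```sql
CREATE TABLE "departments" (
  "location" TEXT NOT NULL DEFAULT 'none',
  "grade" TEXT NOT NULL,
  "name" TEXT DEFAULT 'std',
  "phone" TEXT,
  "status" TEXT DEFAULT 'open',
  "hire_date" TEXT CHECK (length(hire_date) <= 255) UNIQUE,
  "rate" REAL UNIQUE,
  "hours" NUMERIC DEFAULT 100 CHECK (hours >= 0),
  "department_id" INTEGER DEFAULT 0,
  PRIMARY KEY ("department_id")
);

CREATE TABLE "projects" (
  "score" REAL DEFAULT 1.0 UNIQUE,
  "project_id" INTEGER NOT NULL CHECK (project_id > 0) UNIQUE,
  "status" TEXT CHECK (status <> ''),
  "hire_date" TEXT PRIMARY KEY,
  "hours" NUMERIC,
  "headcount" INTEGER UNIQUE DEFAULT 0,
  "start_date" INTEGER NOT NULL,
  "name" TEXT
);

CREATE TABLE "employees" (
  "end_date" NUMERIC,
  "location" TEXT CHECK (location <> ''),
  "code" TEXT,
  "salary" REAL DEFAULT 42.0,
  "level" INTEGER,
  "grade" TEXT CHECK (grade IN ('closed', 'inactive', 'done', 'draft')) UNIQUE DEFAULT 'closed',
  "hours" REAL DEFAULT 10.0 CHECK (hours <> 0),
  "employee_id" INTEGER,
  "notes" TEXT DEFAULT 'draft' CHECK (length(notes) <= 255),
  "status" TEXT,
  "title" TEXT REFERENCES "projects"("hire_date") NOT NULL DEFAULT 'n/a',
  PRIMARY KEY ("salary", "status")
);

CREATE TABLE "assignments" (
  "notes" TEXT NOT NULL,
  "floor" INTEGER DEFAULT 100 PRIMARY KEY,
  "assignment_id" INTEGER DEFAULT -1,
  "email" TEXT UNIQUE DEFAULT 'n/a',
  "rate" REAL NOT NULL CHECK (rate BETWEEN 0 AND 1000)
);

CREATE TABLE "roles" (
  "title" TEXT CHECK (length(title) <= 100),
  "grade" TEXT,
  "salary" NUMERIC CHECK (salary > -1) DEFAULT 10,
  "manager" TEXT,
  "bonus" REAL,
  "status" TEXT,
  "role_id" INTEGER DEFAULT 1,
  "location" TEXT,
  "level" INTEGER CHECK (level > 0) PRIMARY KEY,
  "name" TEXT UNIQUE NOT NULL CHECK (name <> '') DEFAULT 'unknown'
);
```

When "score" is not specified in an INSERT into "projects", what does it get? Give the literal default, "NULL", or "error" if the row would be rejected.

1.0

score has an explicit DEFAULT 1.0.
When the column is omitted from an INSERT, that default is used.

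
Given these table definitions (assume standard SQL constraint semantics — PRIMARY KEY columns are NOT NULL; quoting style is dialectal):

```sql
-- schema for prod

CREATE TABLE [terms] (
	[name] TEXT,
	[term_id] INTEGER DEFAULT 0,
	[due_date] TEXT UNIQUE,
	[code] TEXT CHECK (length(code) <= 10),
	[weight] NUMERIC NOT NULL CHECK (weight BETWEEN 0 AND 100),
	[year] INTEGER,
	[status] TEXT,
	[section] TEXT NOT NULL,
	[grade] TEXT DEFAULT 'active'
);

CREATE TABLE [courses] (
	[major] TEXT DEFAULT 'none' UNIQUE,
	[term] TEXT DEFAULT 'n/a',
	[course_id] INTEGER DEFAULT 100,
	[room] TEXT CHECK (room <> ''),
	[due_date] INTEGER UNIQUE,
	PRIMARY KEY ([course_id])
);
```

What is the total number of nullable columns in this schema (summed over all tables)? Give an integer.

terms: 7 nullable (name, term_id, due_date, code, year, status, grade — PK none and explicit NOT NULL columns excluded).
courses: 4 nullable (major, term, room, due_date — PK (course_id) and explicit NOT NULL columns excluded).
Total: 7 + 4 = 11.

11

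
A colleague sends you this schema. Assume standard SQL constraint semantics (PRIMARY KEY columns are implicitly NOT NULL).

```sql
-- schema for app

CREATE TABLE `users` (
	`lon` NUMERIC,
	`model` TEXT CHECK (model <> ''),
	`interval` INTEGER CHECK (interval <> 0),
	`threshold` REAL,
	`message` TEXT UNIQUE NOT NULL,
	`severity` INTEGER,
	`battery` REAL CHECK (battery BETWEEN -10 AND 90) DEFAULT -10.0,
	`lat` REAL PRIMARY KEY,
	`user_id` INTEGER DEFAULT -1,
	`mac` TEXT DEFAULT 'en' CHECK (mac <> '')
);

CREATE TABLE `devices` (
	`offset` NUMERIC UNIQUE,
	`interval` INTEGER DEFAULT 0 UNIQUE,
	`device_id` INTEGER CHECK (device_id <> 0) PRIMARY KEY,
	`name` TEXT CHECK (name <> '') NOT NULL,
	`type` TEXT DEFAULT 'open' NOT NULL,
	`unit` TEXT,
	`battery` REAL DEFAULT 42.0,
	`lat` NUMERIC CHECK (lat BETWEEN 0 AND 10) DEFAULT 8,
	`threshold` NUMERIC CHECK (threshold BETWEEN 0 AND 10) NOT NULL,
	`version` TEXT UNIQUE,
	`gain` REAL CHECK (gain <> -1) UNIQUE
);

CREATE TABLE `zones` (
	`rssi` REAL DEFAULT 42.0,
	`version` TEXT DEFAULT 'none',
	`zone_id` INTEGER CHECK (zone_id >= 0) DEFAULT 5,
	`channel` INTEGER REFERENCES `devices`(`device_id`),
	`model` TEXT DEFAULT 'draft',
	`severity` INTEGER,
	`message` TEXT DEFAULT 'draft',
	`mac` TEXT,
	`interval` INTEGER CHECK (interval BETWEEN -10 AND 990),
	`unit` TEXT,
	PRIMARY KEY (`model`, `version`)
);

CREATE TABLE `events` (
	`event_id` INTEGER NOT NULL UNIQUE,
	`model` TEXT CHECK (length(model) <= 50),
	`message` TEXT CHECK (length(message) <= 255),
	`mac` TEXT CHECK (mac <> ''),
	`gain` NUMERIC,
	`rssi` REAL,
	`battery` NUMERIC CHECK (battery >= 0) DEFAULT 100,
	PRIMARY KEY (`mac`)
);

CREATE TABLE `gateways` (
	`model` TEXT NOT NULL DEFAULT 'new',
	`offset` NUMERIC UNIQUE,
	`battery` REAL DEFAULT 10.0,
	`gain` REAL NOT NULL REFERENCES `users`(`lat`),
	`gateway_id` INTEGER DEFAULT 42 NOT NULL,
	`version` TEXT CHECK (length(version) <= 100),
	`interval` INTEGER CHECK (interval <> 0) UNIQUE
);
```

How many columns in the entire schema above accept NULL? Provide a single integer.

users: 8 nullable (lon, model, interval, threshold, severity, battery, user_id, mac — PK (lat) and explicit NOT NULL columns excluded).
devices: 7 nullable (offset, interval, unit, battery, lat, version, gain — PK (device_id) and explicit NOT NULL columns excluded).
zones: 8 nullable (rssi, zone_id, channel, severity, message, mac, interval, unit — PK (model, version) and explicit NOT NULL columns excluded).
events: 5 nullable (model, message, gain, rssi, battery — PK (mac) and explicit NOT NULL columns excluded).
gateways: 4 nullable (offset, battery, version, interval — PK none and explicit NOT NULL columns excluded).
Total: 8 + 7 + 8 + 5 + 4 = 32.

32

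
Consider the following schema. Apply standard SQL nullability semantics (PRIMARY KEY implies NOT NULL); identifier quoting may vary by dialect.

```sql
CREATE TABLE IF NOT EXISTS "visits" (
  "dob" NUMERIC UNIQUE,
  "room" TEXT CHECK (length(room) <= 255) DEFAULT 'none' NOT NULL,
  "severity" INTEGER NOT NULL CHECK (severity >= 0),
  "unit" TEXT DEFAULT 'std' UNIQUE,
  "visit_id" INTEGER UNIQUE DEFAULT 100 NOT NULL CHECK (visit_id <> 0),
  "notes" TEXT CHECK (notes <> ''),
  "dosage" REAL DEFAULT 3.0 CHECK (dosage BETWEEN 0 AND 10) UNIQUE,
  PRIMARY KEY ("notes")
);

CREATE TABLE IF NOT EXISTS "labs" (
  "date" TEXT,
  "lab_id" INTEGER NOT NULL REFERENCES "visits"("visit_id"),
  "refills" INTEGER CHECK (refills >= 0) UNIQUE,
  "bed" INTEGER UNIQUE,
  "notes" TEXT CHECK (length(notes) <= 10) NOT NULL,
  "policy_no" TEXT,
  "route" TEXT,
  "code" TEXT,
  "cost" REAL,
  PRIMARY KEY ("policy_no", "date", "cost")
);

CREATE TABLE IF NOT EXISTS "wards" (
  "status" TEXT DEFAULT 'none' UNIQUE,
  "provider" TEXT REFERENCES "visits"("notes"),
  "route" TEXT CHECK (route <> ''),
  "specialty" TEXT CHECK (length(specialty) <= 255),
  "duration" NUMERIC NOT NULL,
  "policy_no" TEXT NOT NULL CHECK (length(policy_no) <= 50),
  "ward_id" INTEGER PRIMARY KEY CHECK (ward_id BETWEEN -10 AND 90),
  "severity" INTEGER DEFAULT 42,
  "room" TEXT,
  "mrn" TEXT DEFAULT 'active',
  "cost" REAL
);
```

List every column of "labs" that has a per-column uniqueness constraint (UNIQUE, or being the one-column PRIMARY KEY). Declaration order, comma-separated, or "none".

refills, bed

- date: part of a composite PRIMARY KEY — only the tuple is unique, not this column on its own.
- lab_id: no UNIQUE or single-column PK constraint.
- refills: declared UNIQUE → unique.
- bed: declared UNIQUE → unique.
- notes: no UNIQUE or single-column PK constraint.
- policy_no: part of a composite PRIMARY KEY — only the tuple is unique, not this column on its own.
- route: no UNIQUE or single-column PK constraint.
- code: no UNIQUE or single-column PK constraint.
- cost: part of a composite PRIMARY KEY — only the tuple is unique, not this column on its own.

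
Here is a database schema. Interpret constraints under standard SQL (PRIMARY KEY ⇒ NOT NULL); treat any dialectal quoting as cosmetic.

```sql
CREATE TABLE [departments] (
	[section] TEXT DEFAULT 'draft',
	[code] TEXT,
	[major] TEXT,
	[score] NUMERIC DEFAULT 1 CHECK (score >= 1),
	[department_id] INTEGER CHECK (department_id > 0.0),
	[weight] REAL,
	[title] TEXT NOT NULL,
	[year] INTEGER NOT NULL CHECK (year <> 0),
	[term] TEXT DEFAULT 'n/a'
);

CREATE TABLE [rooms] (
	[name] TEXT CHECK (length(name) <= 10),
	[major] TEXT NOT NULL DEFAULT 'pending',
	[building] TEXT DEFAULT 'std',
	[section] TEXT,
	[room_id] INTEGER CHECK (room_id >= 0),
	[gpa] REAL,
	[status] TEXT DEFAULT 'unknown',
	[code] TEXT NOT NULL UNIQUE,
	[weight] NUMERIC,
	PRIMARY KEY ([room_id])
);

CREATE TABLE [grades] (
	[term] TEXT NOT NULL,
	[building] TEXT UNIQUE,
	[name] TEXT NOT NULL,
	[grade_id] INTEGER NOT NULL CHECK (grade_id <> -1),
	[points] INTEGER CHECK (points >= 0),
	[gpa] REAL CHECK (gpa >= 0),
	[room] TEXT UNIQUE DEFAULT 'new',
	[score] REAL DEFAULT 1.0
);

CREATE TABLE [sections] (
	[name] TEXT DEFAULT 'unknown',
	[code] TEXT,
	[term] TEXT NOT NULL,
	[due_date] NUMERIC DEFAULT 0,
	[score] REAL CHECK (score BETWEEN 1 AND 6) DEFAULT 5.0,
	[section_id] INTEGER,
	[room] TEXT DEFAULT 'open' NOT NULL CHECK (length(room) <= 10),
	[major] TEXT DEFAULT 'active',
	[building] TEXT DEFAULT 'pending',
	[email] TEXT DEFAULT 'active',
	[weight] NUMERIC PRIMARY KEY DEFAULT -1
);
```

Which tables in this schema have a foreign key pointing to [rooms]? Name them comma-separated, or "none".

none

No REFERENCES clause anywhere in the schema names rooms.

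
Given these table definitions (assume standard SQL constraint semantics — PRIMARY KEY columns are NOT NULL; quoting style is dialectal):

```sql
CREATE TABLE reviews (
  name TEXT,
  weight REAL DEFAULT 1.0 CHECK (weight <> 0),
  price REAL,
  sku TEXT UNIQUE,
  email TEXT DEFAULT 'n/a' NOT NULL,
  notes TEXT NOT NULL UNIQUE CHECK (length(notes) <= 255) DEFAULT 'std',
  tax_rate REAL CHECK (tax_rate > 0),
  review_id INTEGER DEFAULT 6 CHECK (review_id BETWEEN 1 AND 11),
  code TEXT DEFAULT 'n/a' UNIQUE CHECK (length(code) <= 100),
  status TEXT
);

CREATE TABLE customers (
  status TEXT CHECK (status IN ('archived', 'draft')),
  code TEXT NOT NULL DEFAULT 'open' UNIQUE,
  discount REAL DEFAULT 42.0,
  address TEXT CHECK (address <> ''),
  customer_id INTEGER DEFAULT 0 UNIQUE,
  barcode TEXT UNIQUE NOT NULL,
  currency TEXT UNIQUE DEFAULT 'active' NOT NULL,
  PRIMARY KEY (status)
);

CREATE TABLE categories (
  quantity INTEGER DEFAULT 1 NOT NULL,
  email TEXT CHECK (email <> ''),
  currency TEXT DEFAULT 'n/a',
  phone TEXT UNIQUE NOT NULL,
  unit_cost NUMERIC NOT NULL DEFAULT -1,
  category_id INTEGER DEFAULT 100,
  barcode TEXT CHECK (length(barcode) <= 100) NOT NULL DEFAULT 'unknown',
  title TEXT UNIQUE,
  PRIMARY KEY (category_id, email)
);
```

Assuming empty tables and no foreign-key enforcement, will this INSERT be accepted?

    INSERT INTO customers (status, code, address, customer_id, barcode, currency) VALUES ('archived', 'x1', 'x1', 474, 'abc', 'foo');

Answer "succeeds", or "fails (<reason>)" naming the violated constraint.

succeeds

NOT NULL columns: barcode is supplied; code is supplied; currency is supplied; status is supplied.
CHECK constraints: 'archived' satisfies (status IN ('archived', 'draft')); 'x1' satisfies (address <> '').
No constraint is violated.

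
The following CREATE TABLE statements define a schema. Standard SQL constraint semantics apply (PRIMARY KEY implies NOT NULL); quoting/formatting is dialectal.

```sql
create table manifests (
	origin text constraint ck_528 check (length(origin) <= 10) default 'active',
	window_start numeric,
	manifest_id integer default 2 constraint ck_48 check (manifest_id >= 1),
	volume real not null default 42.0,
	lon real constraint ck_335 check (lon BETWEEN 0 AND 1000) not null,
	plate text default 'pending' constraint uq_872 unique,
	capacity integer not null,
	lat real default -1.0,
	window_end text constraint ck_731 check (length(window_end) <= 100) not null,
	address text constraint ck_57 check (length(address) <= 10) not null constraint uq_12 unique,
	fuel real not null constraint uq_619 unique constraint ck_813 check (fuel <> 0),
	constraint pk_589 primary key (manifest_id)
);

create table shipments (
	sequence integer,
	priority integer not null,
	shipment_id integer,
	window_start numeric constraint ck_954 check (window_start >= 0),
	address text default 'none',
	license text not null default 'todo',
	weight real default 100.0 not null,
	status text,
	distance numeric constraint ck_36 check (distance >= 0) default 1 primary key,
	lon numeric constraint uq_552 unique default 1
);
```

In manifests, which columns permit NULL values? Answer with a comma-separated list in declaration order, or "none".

- origin: CHECK does not forbid NULL (a CHECK constraint passes when its expression is NULL) → nullable.
- window_start: no NOT NULL constraint applies → nullable.
- manifest_id: part of the PRIMARY KEY, which implies NOT NULL → not nullable.
- volume: declared NOT NULL → not nullable.
- lon: declared NOT NULL → not nullable.
- plate: UNIQUE does not imply NOT NULL → nullable.
- capacity: declared NOT NULL → not nullable.
- lat: DEFAULT only fills an omitted column; an explicit NULL is still allowed → nullable.
- window_end: declared NOT NULL → not nullable.
- address: declared NOT NULL → not nullable.
- fuel: declared NOT NULL → not nullable.

origin, window_start, plate, lat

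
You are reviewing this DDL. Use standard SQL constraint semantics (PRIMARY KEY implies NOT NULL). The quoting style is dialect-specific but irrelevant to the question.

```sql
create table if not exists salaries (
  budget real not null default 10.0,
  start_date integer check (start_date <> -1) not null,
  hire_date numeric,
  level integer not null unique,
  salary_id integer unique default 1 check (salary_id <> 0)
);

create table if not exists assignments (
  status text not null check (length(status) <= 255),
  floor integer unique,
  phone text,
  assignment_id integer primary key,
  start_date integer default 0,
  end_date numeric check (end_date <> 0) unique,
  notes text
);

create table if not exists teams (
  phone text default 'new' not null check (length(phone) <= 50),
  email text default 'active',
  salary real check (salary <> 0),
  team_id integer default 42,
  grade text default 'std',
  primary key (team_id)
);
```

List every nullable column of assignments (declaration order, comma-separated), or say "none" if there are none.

floor, phone, start_date, end_date, notes

- status: declared NOT NULL → not nullable.
- floor: UNIQUE does not imply NOT NULL → nullable.
- phone: no NOT NULL constraint applies → nullable.
- assignment_id: part of the PRIMARY KEY, which implies NOT NULL → not nullable.
- start_date: DEFAULT only fills an omitted column; an explicit NULL is still allowed → nullable.
- end_date: CHECK does not forbid NULL (a CHECK constraint passes when its expression is NULL) → nullable.
- notes: no NOT NULL constraint applies → nullable.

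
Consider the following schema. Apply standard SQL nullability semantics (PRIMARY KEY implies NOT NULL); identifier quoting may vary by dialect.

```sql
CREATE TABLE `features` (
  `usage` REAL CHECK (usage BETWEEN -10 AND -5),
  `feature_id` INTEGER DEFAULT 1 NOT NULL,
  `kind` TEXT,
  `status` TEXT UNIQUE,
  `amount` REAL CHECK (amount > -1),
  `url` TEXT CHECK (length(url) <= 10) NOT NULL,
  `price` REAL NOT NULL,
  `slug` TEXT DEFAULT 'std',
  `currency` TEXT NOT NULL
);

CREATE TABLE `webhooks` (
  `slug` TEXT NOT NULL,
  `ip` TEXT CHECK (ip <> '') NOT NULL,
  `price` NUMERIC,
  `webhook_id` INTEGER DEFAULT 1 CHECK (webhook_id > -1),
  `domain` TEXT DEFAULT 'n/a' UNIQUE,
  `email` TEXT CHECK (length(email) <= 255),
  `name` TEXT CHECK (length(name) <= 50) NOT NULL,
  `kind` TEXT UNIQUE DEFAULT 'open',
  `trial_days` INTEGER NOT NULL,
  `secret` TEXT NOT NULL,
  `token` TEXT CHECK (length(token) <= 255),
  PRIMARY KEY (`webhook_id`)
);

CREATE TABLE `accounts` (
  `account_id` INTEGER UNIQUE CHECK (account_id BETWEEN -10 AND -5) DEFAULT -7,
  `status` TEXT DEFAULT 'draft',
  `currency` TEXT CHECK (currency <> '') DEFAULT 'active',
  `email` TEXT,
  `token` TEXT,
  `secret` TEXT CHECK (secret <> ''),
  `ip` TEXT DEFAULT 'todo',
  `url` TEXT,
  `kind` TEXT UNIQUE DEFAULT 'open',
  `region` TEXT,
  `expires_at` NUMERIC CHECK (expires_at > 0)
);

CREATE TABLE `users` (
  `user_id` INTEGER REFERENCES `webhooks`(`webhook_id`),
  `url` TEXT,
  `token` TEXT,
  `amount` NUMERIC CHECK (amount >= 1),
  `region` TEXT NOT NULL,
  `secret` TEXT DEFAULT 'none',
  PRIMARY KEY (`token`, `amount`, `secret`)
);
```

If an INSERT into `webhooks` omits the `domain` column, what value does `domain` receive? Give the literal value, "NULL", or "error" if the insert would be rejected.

'n/a'

domain has an explicit DEFAULT 'n/a'.
When the column is omitted from an INSERT, that default is used.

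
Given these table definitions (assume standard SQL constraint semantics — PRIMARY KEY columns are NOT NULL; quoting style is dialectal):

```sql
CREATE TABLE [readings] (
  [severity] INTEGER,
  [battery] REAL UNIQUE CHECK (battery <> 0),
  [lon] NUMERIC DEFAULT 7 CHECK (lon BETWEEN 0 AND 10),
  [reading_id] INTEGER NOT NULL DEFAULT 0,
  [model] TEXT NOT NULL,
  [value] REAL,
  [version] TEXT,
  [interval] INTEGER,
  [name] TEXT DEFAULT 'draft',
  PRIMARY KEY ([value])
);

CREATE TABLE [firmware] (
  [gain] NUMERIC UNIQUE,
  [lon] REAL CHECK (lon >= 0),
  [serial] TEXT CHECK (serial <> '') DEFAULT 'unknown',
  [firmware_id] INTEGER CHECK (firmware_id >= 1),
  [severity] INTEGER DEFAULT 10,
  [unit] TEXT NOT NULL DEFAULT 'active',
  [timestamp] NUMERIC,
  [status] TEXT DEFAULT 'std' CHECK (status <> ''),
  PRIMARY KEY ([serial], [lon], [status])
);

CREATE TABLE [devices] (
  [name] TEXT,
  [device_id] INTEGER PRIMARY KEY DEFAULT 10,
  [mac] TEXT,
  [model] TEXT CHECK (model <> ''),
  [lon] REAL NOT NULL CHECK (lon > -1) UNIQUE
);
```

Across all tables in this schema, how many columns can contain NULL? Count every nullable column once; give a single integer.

13

readings: 6 nullable (severity, battery, lon, version, interval, name — PK (value) and explicit NOT NULL columns excluded).
firmware: 4 nullable (gain, firmware_id, severity, timestamp — PK (serial, lon, status) and explicit NOT NULL columns excluded).
devices: 3 nullable (name, mac, model — PK (device_id) and explicit NOT NULL columns excluded).
Total: 6 + 4 + 3 = 13.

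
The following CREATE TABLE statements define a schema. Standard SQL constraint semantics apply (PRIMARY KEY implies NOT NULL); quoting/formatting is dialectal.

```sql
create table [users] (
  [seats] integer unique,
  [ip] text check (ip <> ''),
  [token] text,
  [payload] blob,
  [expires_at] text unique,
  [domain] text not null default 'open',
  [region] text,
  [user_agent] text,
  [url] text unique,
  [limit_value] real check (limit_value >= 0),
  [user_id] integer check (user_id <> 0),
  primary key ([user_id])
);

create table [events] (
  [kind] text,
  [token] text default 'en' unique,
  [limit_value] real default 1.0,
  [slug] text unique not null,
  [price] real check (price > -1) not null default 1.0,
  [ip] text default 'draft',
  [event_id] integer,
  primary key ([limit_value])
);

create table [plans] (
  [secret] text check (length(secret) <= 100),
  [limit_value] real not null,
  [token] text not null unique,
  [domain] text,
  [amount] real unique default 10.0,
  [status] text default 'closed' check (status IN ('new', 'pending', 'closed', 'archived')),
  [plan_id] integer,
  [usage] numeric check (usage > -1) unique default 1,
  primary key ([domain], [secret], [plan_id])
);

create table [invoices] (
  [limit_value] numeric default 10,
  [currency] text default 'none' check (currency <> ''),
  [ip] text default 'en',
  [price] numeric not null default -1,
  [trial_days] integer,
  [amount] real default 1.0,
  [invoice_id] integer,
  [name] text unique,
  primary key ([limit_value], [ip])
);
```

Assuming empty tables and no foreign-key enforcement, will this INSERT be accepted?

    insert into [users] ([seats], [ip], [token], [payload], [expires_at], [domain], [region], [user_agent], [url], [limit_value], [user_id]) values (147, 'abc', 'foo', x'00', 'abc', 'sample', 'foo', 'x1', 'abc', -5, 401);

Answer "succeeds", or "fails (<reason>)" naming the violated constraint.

The value -5 for limit_value violates CHECK (limit_value >= 0).

fails (CHECK on limit_value)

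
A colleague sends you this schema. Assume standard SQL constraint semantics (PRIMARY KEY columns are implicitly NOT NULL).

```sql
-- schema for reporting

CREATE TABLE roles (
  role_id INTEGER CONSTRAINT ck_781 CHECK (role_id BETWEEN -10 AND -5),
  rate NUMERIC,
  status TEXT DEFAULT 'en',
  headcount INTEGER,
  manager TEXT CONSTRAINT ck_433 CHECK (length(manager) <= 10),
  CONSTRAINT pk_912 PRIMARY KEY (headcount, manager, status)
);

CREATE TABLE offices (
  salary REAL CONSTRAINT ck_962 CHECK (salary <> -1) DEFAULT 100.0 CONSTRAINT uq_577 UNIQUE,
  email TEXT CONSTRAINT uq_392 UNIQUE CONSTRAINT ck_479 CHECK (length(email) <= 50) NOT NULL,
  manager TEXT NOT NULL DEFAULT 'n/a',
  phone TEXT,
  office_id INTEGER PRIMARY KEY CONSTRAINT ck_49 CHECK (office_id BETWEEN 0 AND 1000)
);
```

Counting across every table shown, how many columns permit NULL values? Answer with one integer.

4

roles: 2 nullable (role_id, rate — PK (headcount, manager, status) and explicit NOT NULL columns excluded).
offices: 2 nullable (salary, phone — PK (office_id) and explicit NOT NULL columns excluded).
Total: 2 + 2 = 4.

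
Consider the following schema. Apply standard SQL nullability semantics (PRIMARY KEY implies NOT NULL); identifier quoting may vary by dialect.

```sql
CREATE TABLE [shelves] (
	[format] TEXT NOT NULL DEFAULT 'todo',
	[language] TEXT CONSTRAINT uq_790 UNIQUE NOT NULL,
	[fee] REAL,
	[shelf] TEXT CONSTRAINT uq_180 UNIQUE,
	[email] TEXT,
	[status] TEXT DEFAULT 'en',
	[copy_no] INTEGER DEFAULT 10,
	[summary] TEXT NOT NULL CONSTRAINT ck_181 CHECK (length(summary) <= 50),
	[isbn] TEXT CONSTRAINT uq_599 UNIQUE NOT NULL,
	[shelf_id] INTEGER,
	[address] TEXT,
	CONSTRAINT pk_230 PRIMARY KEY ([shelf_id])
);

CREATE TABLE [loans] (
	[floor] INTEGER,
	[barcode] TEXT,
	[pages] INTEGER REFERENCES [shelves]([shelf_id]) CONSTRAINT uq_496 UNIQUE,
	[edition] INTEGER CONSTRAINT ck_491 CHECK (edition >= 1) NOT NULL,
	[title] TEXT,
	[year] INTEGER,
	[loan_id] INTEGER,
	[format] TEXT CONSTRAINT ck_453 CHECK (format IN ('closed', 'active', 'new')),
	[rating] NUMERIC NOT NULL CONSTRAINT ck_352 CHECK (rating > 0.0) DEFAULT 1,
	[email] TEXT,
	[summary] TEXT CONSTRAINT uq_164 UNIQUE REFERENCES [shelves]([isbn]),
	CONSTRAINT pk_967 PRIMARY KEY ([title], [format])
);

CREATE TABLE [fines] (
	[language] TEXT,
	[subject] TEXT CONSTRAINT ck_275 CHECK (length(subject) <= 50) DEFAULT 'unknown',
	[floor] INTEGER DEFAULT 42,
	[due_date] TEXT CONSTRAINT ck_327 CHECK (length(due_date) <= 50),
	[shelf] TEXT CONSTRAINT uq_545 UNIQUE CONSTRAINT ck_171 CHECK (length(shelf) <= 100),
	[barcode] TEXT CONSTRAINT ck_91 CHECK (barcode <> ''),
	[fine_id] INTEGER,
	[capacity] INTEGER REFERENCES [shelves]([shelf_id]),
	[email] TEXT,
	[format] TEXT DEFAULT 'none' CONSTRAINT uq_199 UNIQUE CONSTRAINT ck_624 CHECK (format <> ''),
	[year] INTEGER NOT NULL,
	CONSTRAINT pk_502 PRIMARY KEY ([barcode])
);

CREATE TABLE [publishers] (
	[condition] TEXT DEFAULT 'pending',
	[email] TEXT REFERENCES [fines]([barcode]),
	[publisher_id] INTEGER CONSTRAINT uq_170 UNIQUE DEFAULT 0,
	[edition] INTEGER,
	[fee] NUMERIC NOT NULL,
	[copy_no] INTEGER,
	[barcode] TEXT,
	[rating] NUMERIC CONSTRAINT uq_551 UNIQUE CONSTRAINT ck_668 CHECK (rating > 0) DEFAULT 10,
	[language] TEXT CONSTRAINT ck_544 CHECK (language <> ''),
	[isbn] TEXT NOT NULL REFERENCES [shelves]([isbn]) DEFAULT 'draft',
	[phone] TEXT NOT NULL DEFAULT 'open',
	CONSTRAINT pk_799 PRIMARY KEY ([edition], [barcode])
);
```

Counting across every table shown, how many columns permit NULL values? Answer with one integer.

shelves: 6 nullable (fee, shelf, email, status, copy_no, address — PK (shelf_id) and explicit NOT NULL columns excluded).
loans: 7 nullable (floor, barcode, pages, year, loan_id, email, summary — PK (title, format) and explicit NOT NULL columns excluded).
fines: 9 nullable (language, subject, floor, due_date, shelf, fine_id, capacity, email, format — PK (barcode) and explicit NOT NULL columns excluded).
publishers: 6 nullable (condition, email, publisher_id, copy_no, rating, language — PK (edition, barcode) and explicit NOT NULL columns excluded).
Total: 6 + 7 + 9 + 6 = 28.

28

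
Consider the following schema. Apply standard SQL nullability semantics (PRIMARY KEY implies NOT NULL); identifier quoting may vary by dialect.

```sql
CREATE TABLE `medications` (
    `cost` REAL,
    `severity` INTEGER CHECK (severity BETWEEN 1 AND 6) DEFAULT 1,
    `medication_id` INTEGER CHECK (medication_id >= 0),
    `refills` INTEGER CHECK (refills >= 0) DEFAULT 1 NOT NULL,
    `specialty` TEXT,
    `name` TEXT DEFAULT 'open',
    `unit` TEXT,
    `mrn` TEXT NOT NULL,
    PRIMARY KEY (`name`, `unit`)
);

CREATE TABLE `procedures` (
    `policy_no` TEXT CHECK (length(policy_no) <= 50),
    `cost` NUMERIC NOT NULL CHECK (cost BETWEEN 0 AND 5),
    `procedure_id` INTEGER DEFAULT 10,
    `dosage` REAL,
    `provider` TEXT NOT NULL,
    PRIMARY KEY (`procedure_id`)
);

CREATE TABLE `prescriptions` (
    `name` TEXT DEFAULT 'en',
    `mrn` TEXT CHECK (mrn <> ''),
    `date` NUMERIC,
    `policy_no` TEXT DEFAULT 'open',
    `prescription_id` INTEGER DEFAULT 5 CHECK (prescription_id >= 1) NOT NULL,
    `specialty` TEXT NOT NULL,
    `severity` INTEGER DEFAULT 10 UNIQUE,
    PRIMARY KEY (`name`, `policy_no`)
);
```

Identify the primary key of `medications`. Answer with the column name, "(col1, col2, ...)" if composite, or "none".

A table-level PRIMARY KEY clause names 2 columns: name, unit.
This is a composite key — the combination is unique, not each column individually.

(name, unit)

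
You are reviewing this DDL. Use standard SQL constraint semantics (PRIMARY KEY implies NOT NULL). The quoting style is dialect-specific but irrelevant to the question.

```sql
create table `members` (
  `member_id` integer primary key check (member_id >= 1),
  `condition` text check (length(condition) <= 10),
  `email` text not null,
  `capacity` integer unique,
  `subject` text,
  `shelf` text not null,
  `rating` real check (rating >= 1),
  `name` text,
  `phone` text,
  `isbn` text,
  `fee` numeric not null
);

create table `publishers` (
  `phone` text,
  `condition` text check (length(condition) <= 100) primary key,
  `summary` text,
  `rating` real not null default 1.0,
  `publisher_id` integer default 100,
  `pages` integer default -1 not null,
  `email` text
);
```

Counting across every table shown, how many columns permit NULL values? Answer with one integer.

members: 7 nullable (condition, capacity, subject, rating, name, phone, isbn — PK (member_id) and explicit NOT NULL columns excluded).
publishers: 4 nullable (phone, summary, publisher_id, email — PK (condition) and explicit NOT NULL columns excluded).
Total: 7 + 4 = 11.

11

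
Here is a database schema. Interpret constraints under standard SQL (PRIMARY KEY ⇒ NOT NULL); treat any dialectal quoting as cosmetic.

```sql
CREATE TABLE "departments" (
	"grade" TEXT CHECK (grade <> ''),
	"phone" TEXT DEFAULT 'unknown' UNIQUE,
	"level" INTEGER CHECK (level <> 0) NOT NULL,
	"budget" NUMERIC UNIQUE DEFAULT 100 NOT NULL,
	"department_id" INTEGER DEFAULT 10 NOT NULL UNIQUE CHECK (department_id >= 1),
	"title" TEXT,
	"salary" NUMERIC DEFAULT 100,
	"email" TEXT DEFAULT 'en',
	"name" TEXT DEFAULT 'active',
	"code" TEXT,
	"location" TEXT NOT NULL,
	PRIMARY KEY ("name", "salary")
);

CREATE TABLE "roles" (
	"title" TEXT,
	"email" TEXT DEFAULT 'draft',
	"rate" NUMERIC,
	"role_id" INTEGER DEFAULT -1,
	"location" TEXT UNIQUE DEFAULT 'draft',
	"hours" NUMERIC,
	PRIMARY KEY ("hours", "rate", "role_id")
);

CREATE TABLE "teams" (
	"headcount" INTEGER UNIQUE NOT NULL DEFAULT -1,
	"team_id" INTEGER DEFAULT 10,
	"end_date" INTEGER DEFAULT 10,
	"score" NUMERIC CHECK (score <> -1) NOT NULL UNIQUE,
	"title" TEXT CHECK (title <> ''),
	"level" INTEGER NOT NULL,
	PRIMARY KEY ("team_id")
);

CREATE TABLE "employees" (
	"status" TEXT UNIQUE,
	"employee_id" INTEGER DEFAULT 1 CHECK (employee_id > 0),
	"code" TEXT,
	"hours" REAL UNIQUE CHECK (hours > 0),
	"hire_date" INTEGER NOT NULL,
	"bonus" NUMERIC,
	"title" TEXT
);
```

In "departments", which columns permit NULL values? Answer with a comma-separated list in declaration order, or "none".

- grade: CHECK does not forbid NULL (a CHECK constraint passes when its expression is NULL) → nullable.
- phone: UNIQUE does not imply NOT NULL → nullable.
- level: declared NOT NULL → not nullable.
- budget: declared NOT NULL → not nullable.
- department_id: declared NOT NULL → not nullable.
- title: no NOT NULL constraint applies → nullable.
- salary: part of the PRIMARY KEY, which implies NOT NULL → not nullable.
- email: DEFAULT only fills an omitted column; an explicit NULL is still allowed → nullable.
- name: part of the PRIMARY KEY, which implies NOT NULL → not nullable.
- code: no NOT NULL constraint applies → nullable.
- location: declared NOT NULL → not nullable.

grade, phone, title, email, code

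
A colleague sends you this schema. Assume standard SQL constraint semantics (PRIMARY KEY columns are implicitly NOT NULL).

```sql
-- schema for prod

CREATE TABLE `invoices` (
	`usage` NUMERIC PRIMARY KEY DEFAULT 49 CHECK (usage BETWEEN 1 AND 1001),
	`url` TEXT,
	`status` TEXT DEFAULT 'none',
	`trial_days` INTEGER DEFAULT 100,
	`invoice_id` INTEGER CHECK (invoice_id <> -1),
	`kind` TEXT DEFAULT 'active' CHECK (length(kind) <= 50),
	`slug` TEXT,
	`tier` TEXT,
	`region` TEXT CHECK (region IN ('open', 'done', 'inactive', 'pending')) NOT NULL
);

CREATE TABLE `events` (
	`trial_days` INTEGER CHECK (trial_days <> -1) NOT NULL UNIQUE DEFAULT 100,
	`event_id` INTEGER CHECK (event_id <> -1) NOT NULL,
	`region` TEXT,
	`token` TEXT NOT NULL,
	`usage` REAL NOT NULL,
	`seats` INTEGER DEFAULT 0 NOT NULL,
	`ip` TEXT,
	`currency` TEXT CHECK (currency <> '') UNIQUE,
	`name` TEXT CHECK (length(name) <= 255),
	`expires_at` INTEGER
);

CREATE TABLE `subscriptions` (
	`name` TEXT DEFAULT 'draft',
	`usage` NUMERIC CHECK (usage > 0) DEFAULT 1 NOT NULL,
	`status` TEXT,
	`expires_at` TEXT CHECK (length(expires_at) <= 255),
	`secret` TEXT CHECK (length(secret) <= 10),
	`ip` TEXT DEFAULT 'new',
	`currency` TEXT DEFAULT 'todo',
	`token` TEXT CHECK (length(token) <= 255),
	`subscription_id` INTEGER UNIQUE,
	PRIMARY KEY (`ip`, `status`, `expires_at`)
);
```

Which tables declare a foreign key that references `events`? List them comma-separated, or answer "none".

No REFERENCES clause anywhere in the schema names events.

none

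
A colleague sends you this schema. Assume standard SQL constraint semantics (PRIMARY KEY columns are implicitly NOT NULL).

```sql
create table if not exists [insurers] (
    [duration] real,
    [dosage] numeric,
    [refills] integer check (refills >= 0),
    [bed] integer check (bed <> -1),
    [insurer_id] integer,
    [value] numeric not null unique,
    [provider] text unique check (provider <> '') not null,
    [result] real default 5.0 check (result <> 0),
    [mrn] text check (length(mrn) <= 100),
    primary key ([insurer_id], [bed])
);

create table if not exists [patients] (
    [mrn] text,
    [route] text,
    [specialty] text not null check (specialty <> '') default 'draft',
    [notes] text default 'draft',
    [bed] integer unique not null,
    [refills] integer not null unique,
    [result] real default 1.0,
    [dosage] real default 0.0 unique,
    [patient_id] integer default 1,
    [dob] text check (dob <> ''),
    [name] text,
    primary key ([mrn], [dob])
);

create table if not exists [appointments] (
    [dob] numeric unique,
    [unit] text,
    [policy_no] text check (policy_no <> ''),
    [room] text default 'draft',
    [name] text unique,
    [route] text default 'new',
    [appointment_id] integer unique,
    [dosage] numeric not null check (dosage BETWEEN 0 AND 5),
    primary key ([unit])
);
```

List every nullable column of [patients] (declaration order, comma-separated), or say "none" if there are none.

- mrn: part of the PRIMARY KEY, which implies NOT NULL → not nullable.
- route: no NOT NULL constraint applies → nullable.
- specialty: declared NOT NULL → not nullable.
- notes: DEFAULT only fills an omitted column; an explicit NULL is still allowed → nullable.
- bed: declared NOT NULL → not nullable.
- refills: declared NOT NULL → not nullable.
- result: DEFAULT only fills an omitted column; an explicit NULL is still allowed → nullable.
- dosage: UNIQUE does not imply NOT NULL → nullable.
- patient_id: DEFAULT only fills an omitted column; an explicit NULL is still allowed → nullable.
- dob: part of the PRIMARY KEY, which implies NOT NULL → not nullable.
- name: no NOT NULL constraint applies → nullable.

route, notes, result, dosage, patient_id, name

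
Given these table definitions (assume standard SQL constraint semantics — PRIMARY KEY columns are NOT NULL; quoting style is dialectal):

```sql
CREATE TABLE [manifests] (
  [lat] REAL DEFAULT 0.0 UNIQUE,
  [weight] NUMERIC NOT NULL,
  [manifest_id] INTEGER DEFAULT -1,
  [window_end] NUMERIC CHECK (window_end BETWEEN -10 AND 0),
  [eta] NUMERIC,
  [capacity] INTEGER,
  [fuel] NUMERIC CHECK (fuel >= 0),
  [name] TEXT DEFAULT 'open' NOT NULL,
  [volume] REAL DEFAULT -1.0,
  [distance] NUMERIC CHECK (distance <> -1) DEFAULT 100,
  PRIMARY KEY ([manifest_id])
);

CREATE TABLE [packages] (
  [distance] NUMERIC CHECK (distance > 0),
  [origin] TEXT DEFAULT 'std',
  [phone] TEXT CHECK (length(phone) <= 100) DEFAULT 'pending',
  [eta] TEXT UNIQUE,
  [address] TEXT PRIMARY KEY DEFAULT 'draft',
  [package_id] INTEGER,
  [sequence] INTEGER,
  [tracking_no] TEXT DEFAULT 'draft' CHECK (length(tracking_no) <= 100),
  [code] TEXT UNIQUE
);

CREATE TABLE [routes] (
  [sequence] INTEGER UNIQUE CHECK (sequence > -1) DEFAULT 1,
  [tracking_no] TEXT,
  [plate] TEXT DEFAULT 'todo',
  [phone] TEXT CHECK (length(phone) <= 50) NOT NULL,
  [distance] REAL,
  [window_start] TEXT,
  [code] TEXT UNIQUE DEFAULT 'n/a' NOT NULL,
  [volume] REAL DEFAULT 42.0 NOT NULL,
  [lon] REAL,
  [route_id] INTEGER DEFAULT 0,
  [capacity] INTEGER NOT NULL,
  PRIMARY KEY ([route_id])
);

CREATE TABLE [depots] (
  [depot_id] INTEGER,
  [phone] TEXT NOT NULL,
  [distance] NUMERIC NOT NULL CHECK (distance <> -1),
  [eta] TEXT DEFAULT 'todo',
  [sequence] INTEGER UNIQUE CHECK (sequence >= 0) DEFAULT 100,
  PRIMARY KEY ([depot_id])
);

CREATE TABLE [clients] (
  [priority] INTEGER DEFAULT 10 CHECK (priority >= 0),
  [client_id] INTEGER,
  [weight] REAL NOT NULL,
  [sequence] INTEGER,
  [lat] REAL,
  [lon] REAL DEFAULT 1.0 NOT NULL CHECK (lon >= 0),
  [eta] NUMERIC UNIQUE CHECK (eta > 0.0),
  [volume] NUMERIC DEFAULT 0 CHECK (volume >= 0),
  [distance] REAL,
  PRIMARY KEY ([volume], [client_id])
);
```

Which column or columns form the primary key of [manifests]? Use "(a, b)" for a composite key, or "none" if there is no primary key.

manifest_id

manifest_id is declared PRIMARY KEY as a table-level PRIMARY KEY clause.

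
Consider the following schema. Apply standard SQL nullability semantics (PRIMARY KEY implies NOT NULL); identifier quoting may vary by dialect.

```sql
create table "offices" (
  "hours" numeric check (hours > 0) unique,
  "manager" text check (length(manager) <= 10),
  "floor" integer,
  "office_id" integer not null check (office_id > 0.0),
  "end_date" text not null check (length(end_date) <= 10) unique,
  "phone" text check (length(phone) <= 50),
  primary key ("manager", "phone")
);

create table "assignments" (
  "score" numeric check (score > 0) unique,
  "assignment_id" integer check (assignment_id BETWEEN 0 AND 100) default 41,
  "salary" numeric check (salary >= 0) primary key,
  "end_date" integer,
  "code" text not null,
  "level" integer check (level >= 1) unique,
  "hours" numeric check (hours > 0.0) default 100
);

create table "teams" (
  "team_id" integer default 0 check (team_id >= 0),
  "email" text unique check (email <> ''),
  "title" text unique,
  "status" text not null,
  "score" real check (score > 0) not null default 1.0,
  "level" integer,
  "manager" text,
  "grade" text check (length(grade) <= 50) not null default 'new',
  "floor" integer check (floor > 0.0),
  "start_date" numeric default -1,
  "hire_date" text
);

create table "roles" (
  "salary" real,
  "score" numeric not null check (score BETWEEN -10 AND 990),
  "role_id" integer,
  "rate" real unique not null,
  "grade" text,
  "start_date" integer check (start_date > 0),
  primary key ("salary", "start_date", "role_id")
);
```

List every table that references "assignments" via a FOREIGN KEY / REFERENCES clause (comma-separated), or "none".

none

No REFERENCES clause anywhere in the schema names assignments.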